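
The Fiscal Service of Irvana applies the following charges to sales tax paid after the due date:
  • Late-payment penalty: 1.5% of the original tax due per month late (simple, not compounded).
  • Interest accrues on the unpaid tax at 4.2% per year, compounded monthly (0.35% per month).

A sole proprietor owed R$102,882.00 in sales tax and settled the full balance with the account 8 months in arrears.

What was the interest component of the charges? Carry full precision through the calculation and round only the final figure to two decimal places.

Interest: R$102,882.00 × ((1 + 0.0035)^8 − 1) = R$102,882.00 × 0.0283454… = R$2,916.2326…

R$2,916.23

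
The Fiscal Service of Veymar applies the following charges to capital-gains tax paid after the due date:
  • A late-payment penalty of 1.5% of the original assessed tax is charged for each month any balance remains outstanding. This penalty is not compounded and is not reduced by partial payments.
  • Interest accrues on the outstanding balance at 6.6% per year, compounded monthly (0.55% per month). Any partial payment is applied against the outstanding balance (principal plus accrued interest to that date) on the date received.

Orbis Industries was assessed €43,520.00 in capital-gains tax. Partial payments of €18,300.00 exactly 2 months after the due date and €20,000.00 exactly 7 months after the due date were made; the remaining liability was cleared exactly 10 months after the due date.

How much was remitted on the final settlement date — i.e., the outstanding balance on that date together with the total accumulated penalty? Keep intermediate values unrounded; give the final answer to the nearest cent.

Balance at month 2: €43,520.0000 × (1 + 0.0055)^2 = €44,000.0365…
After €18,300.00 payment: €44,000.0365… − €18,300.00 = €25,700.0365…
Balance at month 7: €25,700.0365… × (1 + 0.0055)^5 = €26,414.6046…
After €20,000.00 payment: €26,414.6046… − €20,000.00 = €6,414.6046…
Balance at month 10: €6,414.6046… × (1 + 0.0055)^3 = €6,521.0288…
Penalty: 10 × 1.5% × €43,520.00 = €6,528.00
Final settlement = outstanding balance + penalty = €6,521.0288… + €6,528.00 = €13,049.03

€13,049.03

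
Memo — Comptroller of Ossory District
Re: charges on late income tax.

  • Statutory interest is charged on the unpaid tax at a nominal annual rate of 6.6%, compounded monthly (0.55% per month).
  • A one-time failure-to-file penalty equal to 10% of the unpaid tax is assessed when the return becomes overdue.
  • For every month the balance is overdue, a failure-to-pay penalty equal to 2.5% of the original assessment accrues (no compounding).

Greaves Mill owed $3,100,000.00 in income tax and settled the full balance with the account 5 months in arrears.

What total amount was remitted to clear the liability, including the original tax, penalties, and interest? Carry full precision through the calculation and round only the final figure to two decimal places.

$3,883,692.92

Failure-to-file penalty: 10% × $3,100,000.00 = $310,000.00
Failure-to-pay penalty = 2.5% × $3,100,000.00 × 5 mo = $387,500.00
Interest: $3,100,000.00 × ((1 + 0.0055)^5 − 1) = $3,100,000.00 × 0.0278042… = $86,192.9218…
Total = $3,100,000.00 + $697,500.0000 + $86,192.9218… = $3,883,692.92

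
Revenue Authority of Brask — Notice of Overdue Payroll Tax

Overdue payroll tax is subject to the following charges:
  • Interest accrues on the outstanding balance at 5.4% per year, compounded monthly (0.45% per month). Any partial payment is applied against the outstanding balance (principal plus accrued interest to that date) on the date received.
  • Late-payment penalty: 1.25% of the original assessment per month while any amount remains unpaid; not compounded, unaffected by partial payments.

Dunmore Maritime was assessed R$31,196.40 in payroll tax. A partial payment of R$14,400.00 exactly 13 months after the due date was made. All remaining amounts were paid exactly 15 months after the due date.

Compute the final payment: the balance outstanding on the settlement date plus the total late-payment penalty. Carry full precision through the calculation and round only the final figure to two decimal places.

R$24,689.23

Balance at month 13: R$31,196.4000 × (1 + 0.0045)^13 = R$33,071.4864…
After R$14,400.00 payment: R$33,071.4864… − R$14,400.00 = R$18,671.4864…
Balance at month 15: R$18,671.4864… × (1 + 0.0045)^2 = R$18,839.9078…
Penalty: 15 × 1.25% × R$31,196.40 = R$5,849.33…
Final settlement = outstanding balance + penalty = R$18,839.9078… + R$5,849.33… = R$24,689.23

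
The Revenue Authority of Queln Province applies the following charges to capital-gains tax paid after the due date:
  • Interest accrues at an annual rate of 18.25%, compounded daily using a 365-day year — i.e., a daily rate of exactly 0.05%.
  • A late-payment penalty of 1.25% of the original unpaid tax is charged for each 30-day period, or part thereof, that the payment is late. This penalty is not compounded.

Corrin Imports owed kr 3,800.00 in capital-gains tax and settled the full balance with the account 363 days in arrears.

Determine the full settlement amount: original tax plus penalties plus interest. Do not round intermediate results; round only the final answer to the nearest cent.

Penalty periods: ⌈363/30⌉ = 13; penalty = 13 × 1.25% × kr 3,800.00 = kr 617.50
Interest: kr 3,800.00 × ((1 + 0.0005)^363 − 1) = kr 3,800.00 × 0.19896015… = kr 756.0486…
Total = kr 3,800.00 + kr 617.5000 + kr 756.0486… = kr 5,173.55

kr 5,173.55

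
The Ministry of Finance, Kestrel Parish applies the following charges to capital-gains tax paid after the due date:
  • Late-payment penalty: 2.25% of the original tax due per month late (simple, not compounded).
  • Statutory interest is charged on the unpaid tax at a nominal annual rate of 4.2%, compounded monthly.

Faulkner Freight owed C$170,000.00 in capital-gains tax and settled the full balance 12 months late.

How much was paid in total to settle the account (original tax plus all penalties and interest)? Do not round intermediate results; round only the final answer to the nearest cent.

C$223,179.06

Late-payment penalty = 2.25% × C$170,000.00 × 12 mo = C$45,900.00
Interest (4.2%/yr ÷ 12 = 0.35%/month): C$170,000.00 × ((1 + 0.0035)^12 − 1) = C$7,279.0612…
Total = C$170,000.00 + C$45,900.0000 + C$7,279.0612… = C$223,179.06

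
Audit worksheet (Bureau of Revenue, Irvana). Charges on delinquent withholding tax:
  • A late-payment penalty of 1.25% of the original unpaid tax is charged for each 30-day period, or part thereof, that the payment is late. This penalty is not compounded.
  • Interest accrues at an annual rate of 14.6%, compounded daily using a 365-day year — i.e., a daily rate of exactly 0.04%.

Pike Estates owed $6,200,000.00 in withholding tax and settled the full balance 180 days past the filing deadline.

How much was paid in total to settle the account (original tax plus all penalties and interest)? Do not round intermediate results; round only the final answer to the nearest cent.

$7,127,767.21

Penalty periods: ⌈180/30⌉ = 6; penalty = 6 × 1.25% × $6,200,000.00 = $465,000.00
Interest: $6,200,000.00 × ((1 + 0.0004)^180 − 1) = $6,200,000.00 × 0.07463987… = $462,767.2142…
Total = $6,200,000.00 + $465,000.0000 + $462,767.2142… = $7,127,767.21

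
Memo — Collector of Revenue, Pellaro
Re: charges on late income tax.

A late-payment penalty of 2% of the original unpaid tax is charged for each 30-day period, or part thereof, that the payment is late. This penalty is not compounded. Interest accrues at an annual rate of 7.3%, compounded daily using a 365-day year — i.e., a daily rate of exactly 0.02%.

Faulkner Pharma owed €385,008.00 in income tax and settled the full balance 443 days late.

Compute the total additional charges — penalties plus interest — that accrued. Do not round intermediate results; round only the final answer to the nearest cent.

€151,167.17

Penalty periods: ⌈443/30⌉ = 15; penalty = 15 × 2% × €385,008.00 = €115,502.40
Interest: €385,008.00 × ((1 + 0.0002)^443 − 1) = €385,008.00 × 0.09263383… = €35,664.7664…
Penalties + interest = €115,502.4000 + €35,664.7664… = €151,167.17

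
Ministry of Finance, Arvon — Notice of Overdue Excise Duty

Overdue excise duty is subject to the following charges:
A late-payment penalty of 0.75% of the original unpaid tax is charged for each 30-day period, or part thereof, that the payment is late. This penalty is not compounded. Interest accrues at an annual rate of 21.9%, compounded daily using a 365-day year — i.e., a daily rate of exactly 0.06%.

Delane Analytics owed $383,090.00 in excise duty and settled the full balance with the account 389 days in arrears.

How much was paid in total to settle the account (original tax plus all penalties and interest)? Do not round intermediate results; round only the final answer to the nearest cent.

Penalty periods: ⌈389/30⌉ = 13; penalty = 13 × 0.75% × $383,090.00 = $37,351.28…
Interest: $383,090.00 × ((1 + 0.0006)^389 − 1) = $383,090.00 × 0.26279814… = $100,675.3410…
Total = $383,090.00 + $37,351.2750 + $100,675.3410… = $521,116.62

$521,116.62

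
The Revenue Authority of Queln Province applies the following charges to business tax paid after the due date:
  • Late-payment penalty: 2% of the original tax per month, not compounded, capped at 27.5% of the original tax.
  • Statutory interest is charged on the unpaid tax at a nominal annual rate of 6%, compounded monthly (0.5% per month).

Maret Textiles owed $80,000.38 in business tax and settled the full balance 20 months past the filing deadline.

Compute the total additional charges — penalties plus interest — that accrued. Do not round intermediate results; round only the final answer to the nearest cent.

Penalty (uncapped): 20 × 2% × $80,000.38 = $32,000.15…; cap = 27.5% × $80,000.38 = $22,000.10… → penalty = $22,000.10…
Interest: $80,000.38 × ((1 + 0.005)^20 − 1) = $80,000.38 × 0.1048956… = $8,391.6860…
Penalties + interest = $22,000.1045 + $8,391.6860… = $30,391.79

$30,391.79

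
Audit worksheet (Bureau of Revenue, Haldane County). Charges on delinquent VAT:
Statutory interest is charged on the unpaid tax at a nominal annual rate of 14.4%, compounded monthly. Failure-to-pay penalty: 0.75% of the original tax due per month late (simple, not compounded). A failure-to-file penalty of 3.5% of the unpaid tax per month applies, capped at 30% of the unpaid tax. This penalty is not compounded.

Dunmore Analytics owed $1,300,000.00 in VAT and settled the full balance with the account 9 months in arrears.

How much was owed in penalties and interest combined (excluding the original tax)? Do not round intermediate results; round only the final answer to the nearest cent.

$625,081.34

Failure-to-file: 9 × 3.5% × $1,300,000.00 = $409,500.00, capped at 30% × $1,300,000.00 = $390,000.00
Failure-to-pay penalty: 9 × 0.75% × $1,300,000.00 = $87,750.00
Interest (14.4%/yr ÷ 12 = 1.2%/month): $1,300,000.00 × ((1 + 0.012)^9 − 1) = $147,331.3352…
Penalties + interest = $477,750.0000 + $147,331.3352… = $625,081.34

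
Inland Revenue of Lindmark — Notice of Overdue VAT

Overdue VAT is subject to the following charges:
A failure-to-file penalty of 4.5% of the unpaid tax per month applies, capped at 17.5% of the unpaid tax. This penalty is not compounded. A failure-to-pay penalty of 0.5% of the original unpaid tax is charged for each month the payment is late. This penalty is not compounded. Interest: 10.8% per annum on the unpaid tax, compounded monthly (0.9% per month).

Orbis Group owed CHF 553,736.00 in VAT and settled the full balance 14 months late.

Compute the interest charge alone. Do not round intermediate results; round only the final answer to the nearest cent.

CHF 74,002.96

Interest: CHF 553,736.00 × ((1 + 0.009)^14 − 1) = CHF 553,736.00 × 0.1336430… = CHF 74,002.9643…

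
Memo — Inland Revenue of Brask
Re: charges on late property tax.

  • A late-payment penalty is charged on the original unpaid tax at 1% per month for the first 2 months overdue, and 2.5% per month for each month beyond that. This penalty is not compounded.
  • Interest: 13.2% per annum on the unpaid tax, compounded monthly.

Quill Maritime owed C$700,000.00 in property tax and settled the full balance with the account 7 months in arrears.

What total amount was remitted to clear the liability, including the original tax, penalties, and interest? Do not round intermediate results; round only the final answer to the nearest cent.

Penalty, months 1–2: 2 × 1% × C$700,000.00 = C$14,000.00
Penalty, months 3–7: 5 × 2.5% × C$700,000.00 = C$87,500.00
Interest (13.2%/yr ÷ 12 = 1.1%/month): C$700,000.00 × ((1 + 0.011)^7 − 1) = C$55,711.6706…
Total = C$700,000.00 + C$101,500.0000 + C$55,711.6706… = C$857,211.67

C$857,211.67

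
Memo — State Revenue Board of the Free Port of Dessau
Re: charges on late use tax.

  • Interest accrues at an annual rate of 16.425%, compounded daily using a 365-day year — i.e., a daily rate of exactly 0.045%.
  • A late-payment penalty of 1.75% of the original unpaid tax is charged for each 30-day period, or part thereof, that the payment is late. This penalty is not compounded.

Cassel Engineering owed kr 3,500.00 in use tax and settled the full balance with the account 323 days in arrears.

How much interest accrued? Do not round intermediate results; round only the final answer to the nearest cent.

kr 547.42

Interest: kr 3,500.00 × ((1 + 0.00045)^323 − 1) = kr 3,500.00 × 0.15640645… = kr 547.4226…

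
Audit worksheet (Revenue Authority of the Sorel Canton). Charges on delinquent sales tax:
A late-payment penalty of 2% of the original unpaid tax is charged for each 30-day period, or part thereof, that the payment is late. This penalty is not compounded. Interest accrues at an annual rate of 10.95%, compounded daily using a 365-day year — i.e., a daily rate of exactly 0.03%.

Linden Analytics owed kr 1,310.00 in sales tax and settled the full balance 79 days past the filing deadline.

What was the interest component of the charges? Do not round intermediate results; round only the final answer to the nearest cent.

Interest: kr 1,310.00 × ((1 + 0.0003)^79 − 1) = kr 1,310.00 × 0.02397944… = kr 31.4131…

kr 31.41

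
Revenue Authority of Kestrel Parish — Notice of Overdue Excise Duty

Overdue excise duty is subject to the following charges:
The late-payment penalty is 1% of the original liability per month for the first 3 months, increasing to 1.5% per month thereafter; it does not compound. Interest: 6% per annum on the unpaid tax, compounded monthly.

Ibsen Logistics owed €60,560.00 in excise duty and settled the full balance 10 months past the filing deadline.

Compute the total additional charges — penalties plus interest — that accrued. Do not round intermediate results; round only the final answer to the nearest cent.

Penalty, months 1–3: 3 × 1% × €60,560.00 = €1,816.80
Penalty, months 4–10: 7 × 1.5% × €60,560.00 = €6,358.80
Interest (6%/yr ÷ 12 = 0.5%/month): €60,560.00 × ((1 + 0.005)^10 − 1) = €3,097.0464…
Penalties + interest = €8,175.6000 + €3,097.0464… = €11,272.65

€11,272.65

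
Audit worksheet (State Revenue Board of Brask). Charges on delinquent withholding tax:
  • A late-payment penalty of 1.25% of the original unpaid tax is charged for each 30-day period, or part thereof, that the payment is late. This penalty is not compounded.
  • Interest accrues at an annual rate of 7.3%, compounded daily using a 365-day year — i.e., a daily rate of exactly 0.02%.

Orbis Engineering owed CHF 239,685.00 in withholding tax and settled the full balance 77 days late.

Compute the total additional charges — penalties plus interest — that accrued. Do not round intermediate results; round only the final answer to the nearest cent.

Penalty periods: ⌈77/30⌉ = 3; penalty = 3 × 1.25% × CHF 239,685.00 = CHF 8,988.19…
Interest: CHF 239,685.00 × ((1 + 0.0002)^77 − 1) = CHF 239,685.00 × 0.01551763… = CHF 3,719.3425…
Penalties + interest = CHF 8,988.1875 + CHF 3,719.3425… = CHF 12,707.53

CHF 12,707.53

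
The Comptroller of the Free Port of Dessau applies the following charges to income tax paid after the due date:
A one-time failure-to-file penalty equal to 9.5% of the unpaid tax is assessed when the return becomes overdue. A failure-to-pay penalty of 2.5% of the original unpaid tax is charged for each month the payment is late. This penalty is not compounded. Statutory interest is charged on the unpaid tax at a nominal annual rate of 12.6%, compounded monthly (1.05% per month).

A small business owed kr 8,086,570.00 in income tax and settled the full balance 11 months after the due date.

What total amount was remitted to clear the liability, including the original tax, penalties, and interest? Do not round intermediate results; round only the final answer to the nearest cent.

Failure-to-file penalty: 9.5% × kr 8,086,570.00 = kr 768,224.15
Failure-to-pay penalty = 2.5% × kr 8,086,570.00 × 11 mo = kr 2,223,806.75
Interest: kr 8,086,570.00 × ((1 + 0.0105)^11 − 1) = kr 8,086,570.00 × 0.1217588… = kr 984,611.2929…
Total = kr 8,086,570.00 + kr 2,992,030.9000 + kr 984,611.2929… = kr 12,063,212.19

kr 12,063,212.19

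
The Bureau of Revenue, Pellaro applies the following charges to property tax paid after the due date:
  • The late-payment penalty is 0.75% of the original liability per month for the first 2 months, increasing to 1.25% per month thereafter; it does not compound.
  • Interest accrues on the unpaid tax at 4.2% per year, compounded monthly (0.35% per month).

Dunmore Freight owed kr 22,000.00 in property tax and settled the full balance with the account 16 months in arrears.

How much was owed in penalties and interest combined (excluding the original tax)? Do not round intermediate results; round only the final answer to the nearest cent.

Penalty, months 1–2: 2 × 0.75% × kr 22,000.00 = kr 330.00
Penalty, months 3–16: 14 × 1.25% × kr 22,000.00 = kr 3,850.00
Interest: kr 22,000.00 × ((1 + 0.0035)^16 − 1) = kr 22,000.00 × 0.0574943… = kr 1,264.8743…
Penalties + interest = kr 4,180.0000 + kr 1,264.8743… = kr 5,444.87

kr 5,444.87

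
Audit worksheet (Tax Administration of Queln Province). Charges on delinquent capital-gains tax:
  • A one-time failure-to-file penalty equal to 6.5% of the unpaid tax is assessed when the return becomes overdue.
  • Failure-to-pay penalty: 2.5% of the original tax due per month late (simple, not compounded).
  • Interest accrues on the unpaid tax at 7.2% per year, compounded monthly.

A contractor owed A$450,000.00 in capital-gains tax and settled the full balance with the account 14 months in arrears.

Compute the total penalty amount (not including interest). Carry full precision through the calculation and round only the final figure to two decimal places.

A$186,750.00

Failure-to-file penalty: 6.5% × A$450,000.00 = A$29,250.00
Failure-to-pay penalty = 2.5% × A$450,000.00 × 14 mo = A$157,500.00
Total penalty = A$29,250.00 + A$157,500.00 = A$186,750.00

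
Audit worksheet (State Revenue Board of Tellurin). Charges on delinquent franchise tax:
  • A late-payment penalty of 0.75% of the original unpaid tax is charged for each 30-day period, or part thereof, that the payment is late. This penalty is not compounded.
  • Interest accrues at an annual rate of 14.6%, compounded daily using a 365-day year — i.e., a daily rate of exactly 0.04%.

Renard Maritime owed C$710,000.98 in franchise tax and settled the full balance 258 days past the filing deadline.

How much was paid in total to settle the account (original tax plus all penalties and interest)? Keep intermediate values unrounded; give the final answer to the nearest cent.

C$835,096.23

Penalty periods: ⌈258/30⌉ = 9; penalty = 9 × 0.75% × C$710,000.98 = C$47,925.07…
Interest: C$710,000.98 × ((1 + 0.0004)^258 − 1) = C$710,000.98 × 0.10869025… = C$77,170.1855…
Total = C$710,000.98 + C$47,925.0662… + C$77,170.1855… = C$835,096.23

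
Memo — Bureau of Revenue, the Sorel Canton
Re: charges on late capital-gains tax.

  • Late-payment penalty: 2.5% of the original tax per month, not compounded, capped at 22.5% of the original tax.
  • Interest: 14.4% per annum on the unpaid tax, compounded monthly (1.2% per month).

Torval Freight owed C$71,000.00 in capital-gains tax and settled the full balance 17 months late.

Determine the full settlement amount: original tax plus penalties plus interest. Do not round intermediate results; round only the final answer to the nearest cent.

C$102,936.51

Penalty (uncapped): 17 × 2.5% × C$71,000.00 = C$30,175.00; cap = 22.5% × C$71,000.00 = C$15,975.00 → penalty = C$15,975.00
Interest: C$71,000.00 × ((1 + 0.012)^17 − 1) = C$71,000.00 × 0.2248100… = C$15,961.5078…
Total = C$71,000.00 + C$15,975.0000 + C$15,961.5078… = C$102,936.51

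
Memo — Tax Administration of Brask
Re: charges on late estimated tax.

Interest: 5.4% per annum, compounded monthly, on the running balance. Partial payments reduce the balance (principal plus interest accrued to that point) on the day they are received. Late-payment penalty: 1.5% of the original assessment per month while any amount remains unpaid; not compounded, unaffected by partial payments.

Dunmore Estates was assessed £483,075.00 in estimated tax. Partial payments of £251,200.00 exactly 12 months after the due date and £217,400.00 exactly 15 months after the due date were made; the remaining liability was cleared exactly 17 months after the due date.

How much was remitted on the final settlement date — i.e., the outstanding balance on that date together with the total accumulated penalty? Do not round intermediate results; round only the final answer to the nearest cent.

Monthly rate = 5.4% ÷ 12 = 0.45%
Balance at month 12: £483,075.0000 × (1 + 0.0045)^12 = £509,816.4629…
After £251,200.00 payment: £509,816.4629… − £251,200.00 = £258,616.4629…
Balance at month 15: £258,616.4629… × (1 + 0.0045)^3 = £262,123.5197…
After £217,400.00 payment: £262,123.5197… − £217,400.00 = £44,723.5197…
Balance at month 17: £44,723.5197… × (1 + 0.0045)^2 = £45,126.9370…
Penalty: 17 × 1.5% × £483,075.00 = £123,184.13…
Final settlement = outstanding balance + penalty = £45,126.9370… + £123,184.13… = £168,311.06

£168,311.06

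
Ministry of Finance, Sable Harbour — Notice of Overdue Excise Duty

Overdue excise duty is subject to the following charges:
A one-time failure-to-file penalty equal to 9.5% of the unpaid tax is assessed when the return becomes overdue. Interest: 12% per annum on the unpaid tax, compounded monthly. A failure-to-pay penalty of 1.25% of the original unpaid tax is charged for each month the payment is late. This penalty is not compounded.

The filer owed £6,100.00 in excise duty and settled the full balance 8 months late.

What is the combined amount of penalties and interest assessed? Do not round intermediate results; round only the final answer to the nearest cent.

£1,694.93

Failure-to-file penalty: 9.5% × £6,100.00 = £579.50
Failure-to-pay penalty: 8 × 1.25% × £6,100.00 = £610.00
Interest (12%/yr ÷ 12 = 1%/month): £6,100.00 × ((1 + 0.01)^8 − 1) = £505.4259…
Penalties + interest = £1,189.5000 + £505.4259… = £1,694.93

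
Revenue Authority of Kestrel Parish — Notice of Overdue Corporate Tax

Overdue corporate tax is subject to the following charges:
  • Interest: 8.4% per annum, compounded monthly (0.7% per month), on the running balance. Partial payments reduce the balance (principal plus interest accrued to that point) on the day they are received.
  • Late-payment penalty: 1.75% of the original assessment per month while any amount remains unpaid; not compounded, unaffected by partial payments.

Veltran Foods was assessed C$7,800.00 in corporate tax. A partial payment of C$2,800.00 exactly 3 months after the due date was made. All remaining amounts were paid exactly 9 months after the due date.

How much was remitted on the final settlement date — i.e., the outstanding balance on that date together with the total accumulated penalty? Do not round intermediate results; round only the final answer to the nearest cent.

C$6,614.21

Balance at month 3: C$7,800.0000 × (1 + 0.007)^3 = C$7,964.9493…
After C$2,800.00 payment: C$7,964.9493… − C$2,800.00 = C$5,164.9493…
Balance at month 9: C$5,164.9493… × (1 + 0.007)^6 = C$5,385.7090…
Penalty: 9 × 1.75% × C$7,800.00 = C$1,228.50
Final settlement = outstanding balance + penalty = C$5,385.7090… + C$1,228.50 = C$6,614.21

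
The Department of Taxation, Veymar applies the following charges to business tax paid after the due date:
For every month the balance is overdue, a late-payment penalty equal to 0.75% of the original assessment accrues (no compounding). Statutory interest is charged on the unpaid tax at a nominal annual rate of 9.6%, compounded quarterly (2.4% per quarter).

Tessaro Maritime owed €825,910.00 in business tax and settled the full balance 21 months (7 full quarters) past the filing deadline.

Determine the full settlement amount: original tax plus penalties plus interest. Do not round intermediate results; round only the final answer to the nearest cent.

Late-payment penalty = 0.75% × €825,910.00 × 21 mo = €130,080.83…
Interest: €825,910.00 × ((1 + 0.024)^7 − 1) = €825,910.00 × 0.1805916… = €149,152.4255…
Total = €825,910.00 + €130,080.8250 + €149,152.4255… = €1,105,143.25

€1,105,143.25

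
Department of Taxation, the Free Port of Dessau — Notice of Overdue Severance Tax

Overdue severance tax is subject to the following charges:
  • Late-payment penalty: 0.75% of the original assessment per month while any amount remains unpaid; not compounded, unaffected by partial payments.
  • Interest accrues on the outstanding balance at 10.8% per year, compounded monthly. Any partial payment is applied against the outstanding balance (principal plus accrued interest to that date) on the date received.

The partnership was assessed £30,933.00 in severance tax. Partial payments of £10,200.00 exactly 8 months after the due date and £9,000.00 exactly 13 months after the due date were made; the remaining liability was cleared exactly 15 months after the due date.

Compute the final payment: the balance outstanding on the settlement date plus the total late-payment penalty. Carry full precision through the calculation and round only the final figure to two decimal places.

£18,839.60

Monthly rate = 10.8% ÷ 12 = 0.9%
Balance at month 8: £30,933.0000 × (1 + 0.009)^8 = £33,231.6092…
After £10,200.00 payment: £33,231.6092… − £10,200.00 = £23,031.6092…
Balance at month 13: £23,031.6092… × (1 + 0.009)^5 = £24,086.8558…
After £9,000.00 payment: £24,086.8558… − £9,000.00 = £15,086.8558…
Balance at month 15: £15,086.8558… × (1 + 0.009)^2 = £15,359.6413…
Penalty: 15 × 0.75% × £30,933.00 = £3,479.96…
Final settlement = outstanding balance + penalty = £15,359.6413… + £3,479.96… = £18,839.60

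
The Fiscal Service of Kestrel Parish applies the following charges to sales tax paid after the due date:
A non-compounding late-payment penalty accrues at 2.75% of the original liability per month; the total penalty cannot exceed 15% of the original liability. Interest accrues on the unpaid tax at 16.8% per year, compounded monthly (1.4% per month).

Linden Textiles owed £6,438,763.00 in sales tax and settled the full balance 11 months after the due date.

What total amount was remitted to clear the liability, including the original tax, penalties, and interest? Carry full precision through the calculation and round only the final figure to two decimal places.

Penalty (uncapped): 11 × 2.75% × £6,438,763.00 = £1,947,725.81…; cap = 15% × £6,438,763.00 = £965,814.45 → penalty = £965,814.45
Interest: £6,438,763.00 × ((1 + 0.014)^11 − 1) = £6,438,763.00 × 0.1652457… = £1,063,977.8300…
Total = £6,438,763.00 + £965,814.4500 + £1,063,977.8300… = £8,468,555.28

£8,468,555.28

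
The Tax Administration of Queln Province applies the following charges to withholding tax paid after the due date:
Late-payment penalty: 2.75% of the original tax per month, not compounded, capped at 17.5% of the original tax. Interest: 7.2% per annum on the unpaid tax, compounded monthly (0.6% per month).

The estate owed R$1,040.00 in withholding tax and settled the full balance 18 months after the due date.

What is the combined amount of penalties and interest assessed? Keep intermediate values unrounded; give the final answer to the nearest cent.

Penalty (uncapped): 18 × 2.75% × R$1,040.00 = R$514.80; cap = 17.5% × R$1,040.00 = R$182.00 → penalty = R$182.00
Interest: R$1,040.00 × ((1 + 0.006)^18 − 1) = R$1,040.00 × 0.1136883… = R$118.2358…
Penalties + interest = R$182.0000 + R$118.2358… = R$300.24

R$300.24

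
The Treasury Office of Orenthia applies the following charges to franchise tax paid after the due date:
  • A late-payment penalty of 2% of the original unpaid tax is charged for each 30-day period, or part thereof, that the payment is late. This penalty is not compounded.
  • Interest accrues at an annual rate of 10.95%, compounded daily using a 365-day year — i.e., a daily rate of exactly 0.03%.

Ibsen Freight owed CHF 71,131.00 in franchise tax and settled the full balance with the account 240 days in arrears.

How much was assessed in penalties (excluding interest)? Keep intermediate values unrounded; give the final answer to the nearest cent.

Penalty periods: ⌈240/30⌉ = 8; penalty = 8 × 2% × CHF 71,131.00 = CHF 11,380.96

CHF 11,380.96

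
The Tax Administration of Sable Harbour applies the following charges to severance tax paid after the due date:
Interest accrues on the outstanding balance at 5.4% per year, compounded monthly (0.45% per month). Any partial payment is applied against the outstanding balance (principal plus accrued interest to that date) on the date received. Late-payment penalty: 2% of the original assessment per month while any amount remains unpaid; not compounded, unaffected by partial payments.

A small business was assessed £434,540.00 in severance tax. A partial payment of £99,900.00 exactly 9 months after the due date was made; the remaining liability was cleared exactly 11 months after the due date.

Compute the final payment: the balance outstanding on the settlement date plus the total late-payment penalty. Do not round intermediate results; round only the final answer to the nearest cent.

£451,337.97

Balance at month 9: £434,540.0000 × (1 + 0.0045)^9 = £452,458.9984…
After £99,900.00 payment: £452,458.9984… − £99,900.00 = £352,558.9984…
Balance at month 11: £352,558.9984… × (1 + 0.0045)^2 = £355,739.1687…
Penalty: 11 × 2% × £434,540.00 = £95,598.80
Final settlement = outstanding balance + penalty = £355,739.1687… + £95,598.80 = £451,337.97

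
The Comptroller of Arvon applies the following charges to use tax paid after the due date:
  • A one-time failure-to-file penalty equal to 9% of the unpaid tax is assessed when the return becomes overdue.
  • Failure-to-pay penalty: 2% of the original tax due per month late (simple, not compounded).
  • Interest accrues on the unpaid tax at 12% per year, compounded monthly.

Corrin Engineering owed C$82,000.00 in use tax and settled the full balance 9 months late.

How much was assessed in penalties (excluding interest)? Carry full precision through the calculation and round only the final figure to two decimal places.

C$22,140.00

Failure-to-file penalty: 9% × C$82,000.00 = C$7,380.00
Failure-to-pay penalty = 2% × C$82,000.00 × 9 mo = C$14,760.00
Total penalty = C$7,380.00 + C$14,760.00 = C$22,140.00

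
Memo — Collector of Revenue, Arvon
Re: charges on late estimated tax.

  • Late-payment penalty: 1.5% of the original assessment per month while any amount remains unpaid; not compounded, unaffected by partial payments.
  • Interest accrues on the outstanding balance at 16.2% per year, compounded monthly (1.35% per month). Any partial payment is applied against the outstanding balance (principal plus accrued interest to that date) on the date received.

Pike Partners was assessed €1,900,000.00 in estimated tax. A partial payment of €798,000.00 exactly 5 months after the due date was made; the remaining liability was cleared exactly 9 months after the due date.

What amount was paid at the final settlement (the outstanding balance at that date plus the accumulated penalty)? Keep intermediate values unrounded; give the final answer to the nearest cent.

Balance at month 5: €1,900,000.0000 × (1 + 0.0135)^5 = €2,031,759.8135…
After €798,000.00 payment: €2,031,759.8135… − €798,000.00 = €1,233,759.8135…
Balance at month 9: €1,233,759.8135… × (1 + 0.0135)^4 = €1,301,744.1428…
Penalty: 9 × 1.5% × €1,900,000.00 = €256,500.00
Final settlement = outstanding balance + penalty = €1,301,744.1428… + €256,500.00 = €1,558,244.14

€1,558,244.14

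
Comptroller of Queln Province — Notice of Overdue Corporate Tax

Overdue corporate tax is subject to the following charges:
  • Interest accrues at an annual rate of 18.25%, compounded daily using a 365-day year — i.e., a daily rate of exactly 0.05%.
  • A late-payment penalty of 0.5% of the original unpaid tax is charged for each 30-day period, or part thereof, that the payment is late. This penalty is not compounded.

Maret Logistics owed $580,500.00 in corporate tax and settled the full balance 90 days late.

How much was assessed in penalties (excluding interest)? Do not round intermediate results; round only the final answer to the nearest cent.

Penalty periods: ⌈90/30⌉ = 3; penalty = 3 × 0.5% × $580,500.00 = $8,707.50

$8,707.50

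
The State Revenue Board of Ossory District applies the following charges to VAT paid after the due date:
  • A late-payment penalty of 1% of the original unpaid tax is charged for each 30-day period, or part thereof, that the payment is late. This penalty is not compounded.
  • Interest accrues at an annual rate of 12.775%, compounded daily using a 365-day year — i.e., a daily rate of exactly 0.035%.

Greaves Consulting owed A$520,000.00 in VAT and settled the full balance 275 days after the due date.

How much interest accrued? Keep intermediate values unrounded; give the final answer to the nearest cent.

A$52,528.19

Interest: A$520,000.00 × ((1 + 0.00035)^275 − 1) = A$520,000.00 × 0.10101575… = A$52,528.1885…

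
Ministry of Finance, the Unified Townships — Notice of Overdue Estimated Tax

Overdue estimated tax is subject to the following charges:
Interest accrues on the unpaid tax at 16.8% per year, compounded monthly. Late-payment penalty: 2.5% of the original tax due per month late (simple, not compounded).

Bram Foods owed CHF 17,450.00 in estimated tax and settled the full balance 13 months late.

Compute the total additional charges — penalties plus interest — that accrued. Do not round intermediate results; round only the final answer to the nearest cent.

Late-payment penalty = 2.5% × CHF 17,450.00 × 13 mo = CHF 5,671.25
Interest (16.8%/yr ÷ 12 = 1.4%/month): CHF 17,450.00 × ((1 + 0.014)^13 − 1) = CHF 3,456.8617…
Penalties + interest = CHF 5,671.2500 + CHF 3,456.8617… = CHF 9,128.11

CHF 9,128.11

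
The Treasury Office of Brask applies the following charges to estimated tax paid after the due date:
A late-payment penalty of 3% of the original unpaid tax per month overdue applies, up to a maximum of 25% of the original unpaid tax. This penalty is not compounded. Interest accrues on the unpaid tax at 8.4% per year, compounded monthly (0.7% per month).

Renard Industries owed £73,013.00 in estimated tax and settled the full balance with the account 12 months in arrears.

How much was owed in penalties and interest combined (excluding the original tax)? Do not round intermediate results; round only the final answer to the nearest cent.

£24,628.06

Penalty (uncapped): 12 × 3% × £73,013.00 = £26,284.68; cap = 25% × £73,013.00 = £18,253.25 → penalty = £18,253.25
Interest: £73,013.00 × ((1 + 0.007)^12 − 1) = £73,013.00 × 0.0873107… = £6,374.8134…
Penalties + interest = £18,253.2500 + £6,374.8134… = £24,628.06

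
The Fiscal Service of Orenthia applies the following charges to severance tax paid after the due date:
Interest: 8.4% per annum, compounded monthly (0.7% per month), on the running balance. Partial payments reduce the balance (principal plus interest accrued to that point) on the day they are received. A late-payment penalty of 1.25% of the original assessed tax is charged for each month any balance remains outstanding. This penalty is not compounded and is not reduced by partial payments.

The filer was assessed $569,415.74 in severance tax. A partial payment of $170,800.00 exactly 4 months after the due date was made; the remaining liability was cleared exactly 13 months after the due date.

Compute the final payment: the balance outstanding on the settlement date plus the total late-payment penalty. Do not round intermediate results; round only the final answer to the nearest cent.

$534,129.12

Balance at month 4: $569,415.7400 × (1 + 0.007)^4 = $585,527.5716…
After $170,800.00 payment: $585,527.5716… − $170,800.00 = $414,727.5716…
Balance at month 13: $414,727.5716… × (1 + 0.007)^9 = $441,599.0635…
Penalty: 13 × 1.25% × $569,415.74 = $92,530.06…
Final settlement = outstanding balance + penalty = $441,599.0635… + $92,530.06… = $534,129.12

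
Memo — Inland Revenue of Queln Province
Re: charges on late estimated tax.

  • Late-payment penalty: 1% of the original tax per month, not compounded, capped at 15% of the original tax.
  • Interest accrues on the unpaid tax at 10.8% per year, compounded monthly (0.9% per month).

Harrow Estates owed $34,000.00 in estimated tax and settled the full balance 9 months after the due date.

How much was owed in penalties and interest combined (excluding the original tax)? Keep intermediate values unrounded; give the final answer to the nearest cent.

$5,915.25

Penalty: 9 × 1% × $34,000.00 = $3,060.00 (below the 15% cap of $5,100.00)
Interest: $34,000.00 × ((1 + 0.009)^9 − 1) = $34,000.00 × 0.0839781… = $2,855.2544…
Penalties + interest = $3,060.0000 + $2,855.2544… = $5,915.25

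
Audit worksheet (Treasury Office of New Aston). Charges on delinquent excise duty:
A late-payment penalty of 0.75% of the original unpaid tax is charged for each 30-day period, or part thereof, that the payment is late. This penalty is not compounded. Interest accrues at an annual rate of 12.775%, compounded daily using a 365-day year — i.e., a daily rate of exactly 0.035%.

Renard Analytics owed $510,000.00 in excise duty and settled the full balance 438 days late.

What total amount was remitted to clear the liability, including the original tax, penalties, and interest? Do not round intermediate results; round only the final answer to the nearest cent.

$651,853.12

Penalty periods: ⌈438/30⌉ = 15; penalty = 15 × 0.75% × $510,000.00 = $57,375.00
Interest: $510,000.00 × ((1 + 0.00035)^438 − 1) = $510,000.00 × 0.16564336… = $84,478.1159…
Total = $510,000.00 + $57,375.0000 + $84,478.1159… = $651,853.12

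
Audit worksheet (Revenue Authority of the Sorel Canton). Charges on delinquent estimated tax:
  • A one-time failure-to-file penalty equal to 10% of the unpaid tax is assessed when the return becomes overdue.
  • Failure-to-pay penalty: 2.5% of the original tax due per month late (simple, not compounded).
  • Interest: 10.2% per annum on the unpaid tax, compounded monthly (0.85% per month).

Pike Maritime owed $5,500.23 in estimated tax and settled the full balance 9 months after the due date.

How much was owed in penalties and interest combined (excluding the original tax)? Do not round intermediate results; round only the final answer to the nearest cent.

$2,222.94

Failure-to-file penalty: 10% × $5,500.23 = $550.02…
Failure-to-pay penalty = 2.5% × $5,500.23 × 9 mo = $1,237.55…
Interest: $5,500.23 × ((1 + 0.0085)^9 − 1) = $5,500.23 × 0.0791532… = $435.3611…
Penalties + interest = $1,787.5748… + $435.3611… = $2,222.94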